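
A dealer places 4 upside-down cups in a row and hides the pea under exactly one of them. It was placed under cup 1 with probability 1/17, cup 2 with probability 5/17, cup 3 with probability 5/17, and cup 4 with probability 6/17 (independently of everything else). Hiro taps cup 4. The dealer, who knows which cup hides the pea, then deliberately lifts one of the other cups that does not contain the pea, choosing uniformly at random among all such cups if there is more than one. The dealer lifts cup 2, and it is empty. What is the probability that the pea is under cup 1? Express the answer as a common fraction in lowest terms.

Condition on the true location of the pea.
If it is under cup 1 (prior 1/17): the dealer has 2 equally likely choices, so probability 1/2; weight (1/17)·(1/2) = 1/34.
If it is under cup 2 (prior 5/17): the dealer opened cup 2, so this case is ruled out; weight (5/17)·0 = 0.
If it is under cup 3 (prior 5/17): the dealer has 2 equally likely choices, so probability 1/2; weight (5/17)·(1/2) = 5/34.
If it is under cup 4 (prior 6/17): the dealer has 3 equally likely choices, so probability 1/3; weight (6/17)·(1/3) = 2/17.
The weights sum to 5/17.
So P(the pea under cup 1 | the dealer opened cup 2) = (1/34) / (5/17) = 1/10.

1/10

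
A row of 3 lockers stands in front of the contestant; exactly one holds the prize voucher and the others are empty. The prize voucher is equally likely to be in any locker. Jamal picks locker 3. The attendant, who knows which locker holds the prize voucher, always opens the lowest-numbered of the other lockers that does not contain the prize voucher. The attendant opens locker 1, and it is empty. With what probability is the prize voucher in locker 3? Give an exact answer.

Condition on the true location of the prize voucher.
If it is in locker 1 (prior 1/3): the attendant opened locker 1, so this case is ruled out; weight (1/3)·0 = 0.
If it is in either of lockers 2 and 3 (prior 1/3 each): locker 1 is the lowest-numbered option available, probability 1; weight (1/3)·1 = 1/3 each.
The weights sum to 2/3.
So P(the prize voucher in locker 3 | the attendant opened locker 1) = (1/3) / (2/3) = 1/2.

1/2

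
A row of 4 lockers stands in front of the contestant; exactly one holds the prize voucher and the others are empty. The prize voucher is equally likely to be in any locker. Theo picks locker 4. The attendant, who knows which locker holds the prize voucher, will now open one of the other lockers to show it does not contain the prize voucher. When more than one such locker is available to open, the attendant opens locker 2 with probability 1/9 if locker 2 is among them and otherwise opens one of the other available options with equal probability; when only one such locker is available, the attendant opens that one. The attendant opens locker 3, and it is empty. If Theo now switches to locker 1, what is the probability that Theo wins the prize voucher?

16/33

Consider each possible location of the prize voucher in turn.
If it is in locker 1 (prior 1/4): locker 2 is available but not opened, probability 8/9; weight (1/4)·(8/9) = 2/9.
If it is in locker 2 (prior 1/4): locker 2 holds the prize so is unavailable; the attendant chooses uniformly among the 2 others, probability 1/2; weight (1/4)·(1/2) = 1/8.
If it is in locker 3 (prior 1/4): the attendant opened locker 3, so this case is ruled out; weight (1/4)·0 = 0.
If it is in locker 4 (prior 1/4): locker 2 is available but not opened; locker 3 gets probability (1 − 1/9)/2 = 4/9; weight (1/4)·(4/9) = 1/9.
The weights sum to 11/24.
So P(the prize voucher in locker 1 | the attendant opened locker 3) = (2/9) / (11/24) = 16/33.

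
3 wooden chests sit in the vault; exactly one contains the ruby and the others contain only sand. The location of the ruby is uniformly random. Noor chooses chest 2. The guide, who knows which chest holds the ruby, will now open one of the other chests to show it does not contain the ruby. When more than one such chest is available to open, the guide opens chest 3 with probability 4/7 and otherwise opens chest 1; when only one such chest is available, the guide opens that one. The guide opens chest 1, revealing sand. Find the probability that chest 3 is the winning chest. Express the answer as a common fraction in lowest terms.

7/10

Consider each possible location of the ruby in turn.
If it is in chest 1 (prior 1/3): the guide opened chest 1, so this case is ruled out; weight (1/3)·0 = 0.
If it is in chest 2 (prior 1/3): chest 3 is available but not opened, probability 3/7; weight (1/3)·(3/7) = 1/7.
If it is in chest 3 (prior 1/3): only chest 1 is available, probability 1; weight (1/3)·1 = 1/3.
The weights sum to 10/21.
So P(the ruby in chest 3 | the guide opened chest 1) = (1/3) / (10/21) = 7/10.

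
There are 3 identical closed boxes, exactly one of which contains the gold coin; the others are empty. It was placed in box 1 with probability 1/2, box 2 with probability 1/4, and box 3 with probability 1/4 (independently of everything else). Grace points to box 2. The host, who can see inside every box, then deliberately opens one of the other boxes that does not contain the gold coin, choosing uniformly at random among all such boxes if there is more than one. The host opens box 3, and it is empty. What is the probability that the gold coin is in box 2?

1/5

Apply Bayes' rule, conditioning on where the gold coin actually is.
If it is in box 1 (prior 1/2): the host has no choice, probability 1; weight (1/2)·1 = 1/2.
If it is in box 2 (prior 1/4): the host has 2 equally likely choices, so probability 1/2; weight (1/4)·(1/2) = 1/8.
If it is in box 3 (prior 1/4): the host opened box 3, so this case is ruled out; weight (1/4)·0 = 0.
The weights sum to 5/8.
So P(the gold coin in box 2 | the host opened box 3) = (1/8) / (5/8) = 1/5.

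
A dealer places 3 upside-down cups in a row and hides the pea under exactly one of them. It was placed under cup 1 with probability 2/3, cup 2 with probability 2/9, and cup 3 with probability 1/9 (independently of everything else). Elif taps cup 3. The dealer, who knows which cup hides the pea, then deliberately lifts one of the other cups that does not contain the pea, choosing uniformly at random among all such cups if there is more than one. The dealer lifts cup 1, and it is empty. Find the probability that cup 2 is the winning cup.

4/5

Consider each possible location of the pea in turn.
If it is under cup 1 (prior 2/3): the dealer opened cup 1, so this case is ruled out; weight (2/3)·0 = 0.
If it is under cup 2 (prior 2/9): the dealer has no choice, probability 1; weight (2/9)·1 = 2/9.
If it is under cup 3 (prior 1/9): the dealer has 2 equally likely choices, so probability 1/2; weight (1/9)·(1/2) = 1/18.
The weights sum to 5/18.
So P(the pea under cup 2 | the dealer opened cup 1) = (2/9) / (5/18) = 4/5.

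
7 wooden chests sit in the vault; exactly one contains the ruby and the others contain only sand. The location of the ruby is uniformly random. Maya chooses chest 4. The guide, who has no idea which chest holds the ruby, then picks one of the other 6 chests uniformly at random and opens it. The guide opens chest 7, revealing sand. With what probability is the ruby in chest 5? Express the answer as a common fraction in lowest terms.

1/6

Apply Bayes' rule, conditioning on where the ruby actually is.
If it is in any of chests 1, 2, 3, 4, 5, and 6 (prior 1/7 each): the guide picks chest 7 with probability 1/6 regardless, and it is not the prize; weight (1/7)·(1/6) = 1/42 each.
If it is in chest 7 (prior 1/7): the guide opened chest 7, so this case is ruled out; weight (1/7)·0 = 0.
The weights sum to 1/7.
So P(the ruby in chest 5 | the guide opened chest 7) = (1/42) / (1/7) = 1/6.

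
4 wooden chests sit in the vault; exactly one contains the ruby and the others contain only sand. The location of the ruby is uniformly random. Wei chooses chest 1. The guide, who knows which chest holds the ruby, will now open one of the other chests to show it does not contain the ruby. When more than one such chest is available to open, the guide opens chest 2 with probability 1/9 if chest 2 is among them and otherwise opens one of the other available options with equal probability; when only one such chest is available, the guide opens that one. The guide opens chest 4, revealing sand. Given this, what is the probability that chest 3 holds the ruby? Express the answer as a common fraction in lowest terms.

Condition on the true location of the ruby.
If it is in chest 1 (prior 1/4): chest 2 is available but not opened; chest 4 gets probability (1 − 1/9)/2 = 4/9; weight (1/4)·(4/9) = 1/9.
If it is in chest 2 (prior 1/4): chest 2 holds the prize so is unavailable; the guide chooses uniformly among the 2 others, probability 1/2; weight (1/4)·(1/2) = 1/8.
If it is in chest 3 (prior 1/4): chest 2 is available but not opened, probability 8/9; weight (1/4)·(8/9) = 2/9.
If it is in chest 4 (prior 1/4): the guide opened chest 4, so this case is ruled out; weight (1/4)·0 = 0.
The weights sum to 11/24.
So P(the ruby in chest 3 | the guide opened chest 4) = (2/9) / (11/24) = 16/33.

16/33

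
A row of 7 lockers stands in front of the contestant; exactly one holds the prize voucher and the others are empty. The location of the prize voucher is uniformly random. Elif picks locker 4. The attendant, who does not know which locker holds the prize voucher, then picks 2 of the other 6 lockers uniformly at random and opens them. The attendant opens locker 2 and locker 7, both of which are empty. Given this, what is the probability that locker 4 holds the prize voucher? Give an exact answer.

1/5

Condition on the true location of the prize voucher.
If it is in any of lockers 1, 3, 4, 5, and 6 (prior 1/7 each): the attendant picks exactly this set with probability 1/15 regardless, and none is the prize; weight (1/7)·(1/15) = 1/105 each.
If it is in either of lockers 2 and 7 (prior 1/7 each): that locker was opened and seen not to hold the prize — ruled out; weight (1/7)·0 = 0 each.
The weights sum to 1/21.
So P(the prize voucher in locker 4 | the attendant opened locker 2 and locker 7) = (1/105) / (1/21) = 1/5.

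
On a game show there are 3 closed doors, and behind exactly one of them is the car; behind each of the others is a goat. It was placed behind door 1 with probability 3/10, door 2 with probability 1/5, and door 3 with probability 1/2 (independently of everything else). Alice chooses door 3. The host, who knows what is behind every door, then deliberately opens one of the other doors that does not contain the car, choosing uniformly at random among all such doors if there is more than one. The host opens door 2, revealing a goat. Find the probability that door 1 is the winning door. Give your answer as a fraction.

Apply Bayes' rule, conditioning on where the car actually is.
If it is behind door 1 (prior 3/10): the host has no choice, probability 1; weight (3/10)·1 = 3/10.
If it is behind door 2 (prior 1/5): the host opened door 2, so this case is ruled out; weight (1/5)·0 = 0.
If it is behind door 3 (prior 1/2): the host has 2 equally likely choices, so probability 1/2; weight (1/2)·(1/2) = 1/4.
The weights sum to 11/20.
So P(the car behind door 1 | the host opened door 2) = (3/10) / (11/20) = 6/11.

6/11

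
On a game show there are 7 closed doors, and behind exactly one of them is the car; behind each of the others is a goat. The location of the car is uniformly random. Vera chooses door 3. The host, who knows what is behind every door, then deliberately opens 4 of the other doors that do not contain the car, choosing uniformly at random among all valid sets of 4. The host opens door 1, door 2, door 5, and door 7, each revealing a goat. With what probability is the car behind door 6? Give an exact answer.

3/7

Condition on the true location of the car.
If it is behind any of doors 1, 2, 5, and 7 (prior 1/7 each): that door was opened and seen not to hold the prize — ruled out; weight (1/7)·0 = 0 each.
If it is behind door 3 (prior 1/7): the host has 15 equally likely choices, so probability 1/15; weight (1/7)·(1/15) = 1/105.
If it is behind either of doors 4 and 6 (prior 1/7 each): the host has 5 equally likely choices, so probability 1/5; weight (1/7)·(1/5) = 1/35 each.
The weights sum to 1/15.
So P(the car behind door 6 | the host opened door 1, door 2, door 5, and door 7) = (1/35) / (1/15) = 3/7.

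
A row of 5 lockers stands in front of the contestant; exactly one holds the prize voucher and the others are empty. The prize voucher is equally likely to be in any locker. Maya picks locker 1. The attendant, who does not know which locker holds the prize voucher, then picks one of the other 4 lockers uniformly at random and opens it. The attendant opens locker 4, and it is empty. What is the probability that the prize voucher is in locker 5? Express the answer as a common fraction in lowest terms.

1/4

Consider each possible location of the prize voucher in turn.
If it is in any of lockers 1, 2, 3, and 5 (prior 1/5 each): the attendant picks locker 4 with probability 1/4 regardless, and it is not the prize; weight (1/5)·(1/4) = 1/20 each.
If it is in locker 4 (prior 1/5): the attendant opened locker 4, so this case is ruled out; weight (1/5)·0 = 0.
The weights sum to 1/5.
So P(the prize voucher in locker 5 | the attendant opened locker 4) = (1/20) / (1/5) = 1/4.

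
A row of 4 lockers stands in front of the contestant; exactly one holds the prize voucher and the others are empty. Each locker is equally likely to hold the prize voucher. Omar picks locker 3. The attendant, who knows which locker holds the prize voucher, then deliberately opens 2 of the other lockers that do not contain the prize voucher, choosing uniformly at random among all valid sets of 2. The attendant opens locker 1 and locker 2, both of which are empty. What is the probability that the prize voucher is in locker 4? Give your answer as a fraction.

3/4

Condition on the true location of the prize voucher.
If it is in either of lockers 1 and 2 (prior 1/4 each): that locker was opened and seen not to hold the prize — ruled out; weight (1/4)·0 = 0 each.
If it is in locker 3 (prior 1/4): the attendant has 3 equally likely choices, so probability 1/3; weight (1/4)·(1/3) = 1/12.
If it is in locker 4 (prior 1/4): the attendant has no choice, probability 1; weight (1/4)·1 = 1/4.
The weights sum to 1/3.
So P(the prize voucher in locker 4 | the attendant opened locker 1 and locker 2) = (1/4) / (1/3) = 3/4.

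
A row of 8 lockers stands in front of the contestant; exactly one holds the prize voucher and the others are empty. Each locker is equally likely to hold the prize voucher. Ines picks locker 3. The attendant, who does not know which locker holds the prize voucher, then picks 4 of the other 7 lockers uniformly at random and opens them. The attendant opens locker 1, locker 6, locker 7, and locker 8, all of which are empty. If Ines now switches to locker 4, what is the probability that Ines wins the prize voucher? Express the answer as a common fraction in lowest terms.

Consider each possible location of the prize voucher in turn.
If it is in any of lockers 1, 6, 7, and 8 (prior 1/8 each): that locker was opened and seen not to hold the prize — ruled out; weight (1/8)·0 = 0 each.
If it is in any of lockers 2, 3, 4, and 5 (prior 1/8 each): the attendant picks exactly this set with probability 1/35 regardless, and none is the prize; weight (1/8)·(1/35) = 1/280 each.
The weights sum to 1/70.
So P(the prize voucher in locker 4 | the attendant opened locker 1, locker 6, locker 7, and locker 8) = (1/280) / (1/70) = 1/4.

1/4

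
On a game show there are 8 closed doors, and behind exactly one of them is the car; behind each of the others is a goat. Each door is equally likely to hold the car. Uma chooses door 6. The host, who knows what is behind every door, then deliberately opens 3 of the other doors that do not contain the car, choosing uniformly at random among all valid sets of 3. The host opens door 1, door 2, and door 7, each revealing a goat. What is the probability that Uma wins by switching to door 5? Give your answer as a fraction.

7/32

Apply Bayes' rule, conditioning on where the car actually is.
If it is behind any of doors 1, 2, and 7 (prior 1/8 each): that door was opened and seen not to hold the prize — ruled out; weight (1/8)·0 = 0 each.
If it is behind any of doors 3, 4, 5, and 8 (prior 1/8 each): the host has 20 equally likely choices, so probability 1/20; weight (1/8)·(1/20) = 1/160 each.
If it is behind door 6 (prior 1/8): the host has 35 equally likely choices, so probability 1/35; weight (1/8)·(1/35) = 1/280.
The weights sum to 1/35.
So P(the car behind door 5 | the host opened door 1, door 2, and door 7) = (1/160) / (1/35) = 7/32.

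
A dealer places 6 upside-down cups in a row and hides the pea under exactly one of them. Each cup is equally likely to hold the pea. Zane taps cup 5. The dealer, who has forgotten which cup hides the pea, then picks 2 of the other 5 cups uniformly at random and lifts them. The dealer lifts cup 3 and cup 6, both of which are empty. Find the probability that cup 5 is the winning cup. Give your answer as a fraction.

Because the dealer chose which cups to lift without knowing where the pea is, the choice is independent of the prize location. Learning that none of the 2 opened cups holds the pea simply rules out those 2 locations and leaves the remaining 4 cups still equally likely by symmetry.
So P(the pea under cup 5) = 1/4.

1/4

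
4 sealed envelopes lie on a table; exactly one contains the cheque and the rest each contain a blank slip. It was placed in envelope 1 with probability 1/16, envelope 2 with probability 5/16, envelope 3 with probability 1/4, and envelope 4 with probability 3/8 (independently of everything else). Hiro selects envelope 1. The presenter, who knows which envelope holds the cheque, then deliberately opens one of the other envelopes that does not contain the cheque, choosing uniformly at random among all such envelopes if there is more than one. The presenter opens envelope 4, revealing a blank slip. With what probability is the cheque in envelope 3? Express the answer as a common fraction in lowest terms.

12/29

Consider each possible location of the cheque in turn.
If it is in envelope 1 (prior 1/16): the presenter has 3 equally likely choices, so probability 1/3; weight (1/16)·(1/3) = 1/48.
If it is in envelope 2 (prior 5/16): the presenter has 2 equally likely choices, so probability 1/2; weight (5/16)·(1/2) = 5/32.
If it is in envelope 3 (prior 1/4): the presenter has 2 equally likely choices, so probability 1/2; weight (1/4)·(1/2) = 1/8.
If it is in envelope 4 (prior 3/8): the presenter opened envelope 4, so this case is ruled out; weight (3/8)·0 = 0.
The weights sum to 29/96.
So P(the cheque in envelope 3 | the presenter opened envelope 4) = (1/8) / (29/96) = 12/29.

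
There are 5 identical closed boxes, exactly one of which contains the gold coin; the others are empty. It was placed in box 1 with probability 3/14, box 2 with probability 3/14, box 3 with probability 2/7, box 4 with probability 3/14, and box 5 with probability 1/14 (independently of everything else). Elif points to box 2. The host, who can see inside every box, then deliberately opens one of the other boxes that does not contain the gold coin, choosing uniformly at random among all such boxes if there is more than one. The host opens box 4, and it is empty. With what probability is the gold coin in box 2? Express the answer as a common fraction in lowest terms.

Condition on the true location of the gold coin.
If it is in box 1 (prior 3/14): the host has 3 equally likely choices, so probability 1/3; weight (3/14)·(1/3) = 1/14.
If it is in box 2 (prior 3/14): the host has 4 equally likely choices, so probability 1/4; weight (3/14)·(1/4) = 3/56.
If it is in box 3 (prior 2/7): the host has 3 equally likely choices, so probability 1/3; weight (2/7)·(1/3) = 2/21.
If it is in box 4 (prior 3/14): the host opened box 4, so this case is ruled out; weight (3/14)·0 = 0.
If it is in box 5 (prior 1/14): the host has 3 equally likely choices, so probability 1/3; weight (1/14)·(1/3) = 1/42.
The weights sum to 41/168.
So P(the gold coin in box 2 | the host opened box 4) = (3/56) / (41/168) = 9/41.

9/41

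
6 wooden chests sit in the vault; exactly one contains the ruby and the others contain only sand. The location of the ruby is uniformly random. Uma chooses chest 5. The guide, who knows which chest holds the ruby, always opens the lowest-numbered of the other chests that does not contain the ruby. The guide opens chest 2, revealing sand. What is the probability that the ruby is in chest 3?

0

Apply Bayes' rule, conditioning on where the ruby actually is.
If it is in chest 1 (prior 1/6): chest 2 is the lowest-numbered option available, probability 1; weight (1/6)·1 = 1/6.
If it is in chest 2 (prior 1/6): the guide opened chest 2, so this case is ruled out; weight (1/6)·0 = 0.
If it is in any of chests 3, 4, 5, and 6 (prior 1/6 each): the guide would have opened chest 1 instead, probability 0; weight (1/6)·0 = 0 each.
The weights sum to 1/6.
So P(the ruby in chest 3 | the guide opened chest 2) = 0 / (1/6) = 0.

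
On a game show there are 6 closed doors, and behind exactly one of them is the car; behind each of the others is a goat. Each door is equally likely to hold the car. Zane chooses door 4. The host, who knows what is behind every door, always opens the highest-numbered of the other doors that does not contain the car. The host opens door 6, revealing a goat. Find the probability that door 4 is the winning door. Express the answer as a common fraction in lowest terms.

Consider each possible location of the car in turn.
If it is behind any of doors 1, 2, 3, 4, and 5 (prior 1/6 each): door 6 is the highest-numbered option available, probability 1; weight (1/6)·1 = 1/6 each.
If it is behind door 6 (prior 1/6): the host opened door 6, so this case is ruled out; weight (1/6)·0 = 0.
The weights sum to 5/6.
So P(the car behind door 4 | the host opened door 6) = (1/6) / (5/6) = 1/5.

1/5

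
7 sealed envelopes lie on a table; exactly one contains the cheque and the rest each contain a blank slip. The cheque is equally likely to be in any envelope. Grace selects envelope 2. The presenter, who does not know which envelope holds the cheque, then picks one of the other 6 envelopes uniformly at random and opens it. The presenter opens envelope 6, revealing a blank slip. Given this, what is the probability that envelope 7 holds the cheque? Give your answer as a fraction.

Because the presenter chose which envelope to open without knowing where the cheque is, the choice is independent of the prize location. Learning that envelope 6 does not hold the cheque simply rules out that one location and leaves the remaining 6 envelopes still equally likely by symmetry.
So P(the cheque in envelope 7) = 1/6.

1/6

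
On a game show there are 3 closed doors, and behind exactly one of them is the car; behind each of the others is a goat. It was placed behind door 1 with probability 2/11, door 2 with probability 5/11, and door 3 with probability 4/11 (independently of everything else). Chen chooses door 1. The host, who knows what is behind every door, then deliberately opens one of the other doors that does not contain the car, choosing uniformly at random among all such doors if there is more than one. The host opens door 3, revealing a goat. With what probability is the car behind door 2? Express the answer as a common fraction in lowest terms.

Apply Bayes' rule, conditioning on where the car actually is.
If it is behind door 1 (prior 2/11): the host has 2 equally likely choices, so probability 1/2; weight (2/11)·(1/2) = 1/11.
If it is behind door 2 (prior 5/11): the host has no choice, probability 1; weight (5/11)·1 = 5/11.
If it is behind door 3 (prior 4/11): the host opened door 3, so this case is ruled out; weight (4/11)·0 = 0.
The weights sum to 6/11.
So P(the car behind door 2 | the host opened door 3) = (5/11) / (6/11) = 5/6.

5/6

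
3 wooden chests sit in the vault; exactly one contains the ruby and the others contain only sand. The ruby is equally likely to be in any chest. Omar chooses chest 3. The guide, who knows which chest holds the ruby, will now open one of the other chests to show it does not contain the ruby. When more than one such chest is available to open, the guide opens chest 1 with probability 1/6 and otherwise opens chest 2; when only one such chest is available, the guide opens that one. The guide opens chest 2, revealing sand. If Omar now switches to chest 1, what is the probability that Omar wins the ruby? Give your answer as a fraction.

Consider each possible location of the ruby in turn.
If it is in chest 1 (prior 1/3): only chest 2 is available, probability 1; weight (1/3)·1 = 1/3.
If it is in chest 2 (prior 1/3): the guide opened chest 2, so this case is ruled out; weight (1/3)·0 = 0.
If it is in chest 3 (prior 1/3): chest 1 is available but not opened, probability 5/6; weight (1/3)·(5/6) = 5/18.
The weights sum to 11/18.
So P(the ruby in chest 1 | the guide opened chest 2) = (1/3) / (11/18) = 6/11.

6/11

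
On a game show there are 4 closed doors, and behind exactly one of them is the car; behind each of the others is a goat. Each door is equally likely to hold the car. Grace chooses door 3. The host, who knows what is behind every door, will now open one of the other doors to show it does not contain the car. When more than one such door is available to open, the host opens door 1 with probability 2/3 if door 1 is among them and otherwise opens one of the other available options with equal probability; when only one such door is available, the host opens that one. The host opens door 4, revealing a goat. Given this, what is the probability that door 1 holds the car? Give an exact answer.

1/2

Apply Bayes' rule, conditioning on where the car actually is.
If it is behind door 1 (prior 1/4): door 1 holds the prize so is unavailable; the host chooses uniformly among the 2 others, probability 1/2; weight (1/4)·(1/2) = 1/8.
If it is behind door 2 (prior 1/4): door 1 is available but not opened, probability 1/3; weight (1/4)·(1/3) = 1/12.
If it is behind door 3 (prior 1/4): door 1 is available but not opened; door 4 gets probability (1 − 2/3)/2 = 1/6; weight (1/4)·(1/6) = 1/24.
If it is behind door 4 (prior 1/4): the host opened door 4, so this case is ruled out; weight (1/4)·0 = 0.
The weights sum to 1/4.
So P(the car behind door 1 | the host opened door 4) = (1/8) / (1/4) = 1/2.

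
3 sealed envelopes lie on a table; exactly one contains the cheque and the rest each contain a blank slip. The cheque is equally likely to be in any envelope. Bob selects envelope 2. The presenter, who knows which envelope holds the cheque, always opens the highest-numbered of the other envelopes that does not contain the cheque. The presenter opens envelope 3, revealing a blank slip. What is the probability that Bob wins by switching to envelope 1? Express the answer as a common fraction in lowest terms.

1/2

Apply Bayes' rule, conditioning on where the cheque actually is.
If it is in either of envelopes 1 and 2 (prior 1/3 each): envelope 3 is the highest-numbered option available, probability 1; weight (1/3)·1 = 1/3 each.
If it is in envelope 3 (prior 1/3): the presenter opened envelope 3, so this case is ruled out; weight (1/3)·0 = 0.
The weights sum to 2/3.
So P(the cheque in envelope 1 | the presenter opened envelope 3) = (1/3) / (2/3) = 1/2.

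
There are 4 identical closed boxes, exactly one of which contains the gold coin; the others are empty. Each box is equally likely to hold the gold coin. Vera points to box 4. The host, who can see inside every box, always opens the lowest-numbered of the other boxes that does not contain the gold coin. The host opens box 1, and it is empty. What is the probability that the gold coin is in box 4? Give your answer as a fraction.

1/3

Apply Bayes' rule, conditioning on where the gold coin actually is.
If it is in box 1 (prior 1/4): the host opened box 1, so this case is ruled out; weight (1/4)·0 = 0.
If it is in any of boxes 2, 3, and 4 (prior 1/4 each): box 1 is the lowest-numbered option available, probability 1; weight (1/4)·1 = 1/4 each.
The weights sum to 3/4.
So P(the gold coin in box 4 | the host opened box 1) = (1/4) / (3/4) = 1/3.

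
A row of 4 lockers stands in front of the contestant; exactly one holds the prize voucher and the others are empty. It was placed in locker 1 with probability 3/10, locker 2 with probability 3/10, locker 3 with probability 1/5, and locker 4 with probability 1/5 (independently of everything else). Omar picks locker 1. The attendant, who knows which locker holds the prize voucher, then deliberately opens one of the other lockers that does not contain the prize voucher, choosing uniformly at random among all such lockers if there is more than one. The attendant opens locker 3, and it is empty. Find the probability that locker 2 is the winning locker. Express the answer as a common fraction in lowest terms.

Apply Bayes' rule, conditioning on where the prize voucher actually is.
If it is in locker 1 (prior 3/10): the attendant has 3 equally likely choices, so probability 1/3; weight (3/10)·(1/3) = 1/10.
If it is in locker 2 (prior 3/10): the attendant has 2 equally likely choices, so probability 1/2; weight (3/10)·(1/2) = 3/20.
If it is in locker 3 (prior 1/5): the attendant opened locker 3, so this case is ruled out; weight (1/5)·0 = 0.
If it is in locker 4 (prior 1/5): the attendant has 2 equally likely choices, so probability 1/2; weight (1/5)·(1/2) = 1/10.
The weights sum to 7/20.
So P(the prize voucher in locker 2 | the attendant opened locker 3) = (3/20) / (7/20) = 3/7.

3/7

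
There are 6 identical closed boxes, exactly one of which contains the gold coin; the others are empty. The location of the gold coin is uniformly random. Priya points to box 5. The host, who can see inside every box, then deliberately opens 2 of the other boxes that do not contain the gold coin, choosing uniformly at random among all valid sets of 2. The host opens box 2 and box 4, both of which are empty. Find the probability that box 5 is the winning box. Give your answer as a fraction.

1/6

Apply Bayes' rule, conditioning on where the gold coin actually is.
If it is in any of boxes 1, 3, and 6 (prior 1/6 each): the host has 6 equally likely choices, so probability 1/6; weight (1/6)·(1/6) = 1/36 each.
If it is in either of boxes 2 and 4 (prior 1/6 each): that box was opened and seen not to hold the prize — ruled out; weight (1/6)·0 = 0 each.
If it is in box 5 (prior 1/6): the host has 10 equally likely choices, so probability 1/10; weight (1/6)·(1/10) = 1/60.
The weights sum to 1/10.
So P(the gold coin in box 5 | the host opened box 2 and box 4) = (1/60) / (1/10) = 1/6.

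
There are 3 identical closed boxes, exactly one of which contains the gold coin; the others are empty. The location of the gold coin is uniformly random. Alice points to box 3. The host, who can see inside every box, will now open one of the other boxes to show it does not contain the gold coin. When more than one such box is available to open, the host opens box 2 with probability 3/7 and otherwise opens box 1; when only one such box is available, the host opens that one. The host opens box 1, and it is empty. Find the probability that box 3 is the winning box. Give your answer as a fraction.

Apply Bayes' rule, conditioning on where the gold coin actually is.
If it is in box 1 (prior 1/3): the host opened box 1, so this case is ruled out; weight (1/3)·0 = 0.
If it is in box 2 (prior 1/3): only box 1 is available, probability 1; weight (1/3)·1 = 1/3.
If it is in box 3 (prior 1/3): box 2 is available but not opened, probability 4/7; weight (1/3)·(4/7) = 4/21.
The weights sum to 11/21.
So P(the gold coin in box 3 | the host opened box 1) = (4/21) / (11/21) = 4/11.

4/11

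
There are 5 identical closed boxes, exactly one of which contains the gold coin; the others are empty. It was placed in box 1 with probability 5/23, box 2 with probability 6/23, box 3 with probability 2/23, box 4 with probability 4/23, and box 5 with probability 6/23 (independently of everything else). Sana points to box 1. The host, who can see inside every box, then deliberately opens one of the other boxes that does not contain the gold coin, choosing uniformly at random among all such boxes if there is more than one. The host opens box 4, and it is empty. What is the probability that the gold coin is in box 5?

24/71

Apply Bayes' rule, conditioning on where the gold coin actually is.
If it is in box 1 (prior 5/23): the host has 4 equally likely choices, so probability 1/4; weight (5/23)·(1/4) = 5/92.
If it is in either of boxes 2 and 5 (prior 6/23 each): the host has 3 equally likely choices, so probability 1/3; weight (6/23)·(1/3) = 2/23 each.
If it is in box 3 (prior 2/23): the host has 3 equally likely choices, so probability 1/3; weight (2/23)·(1/3) = 2/69.
If it is in box 4 (prior 4/23): the host opened box 4, so this case is ruled out; weight (4/23)·0 = 0.
The weights sum to 71/276.
So P(the gold coin in box 5 | the host opened box 4) = (2/23) / (71/276) = 24/71.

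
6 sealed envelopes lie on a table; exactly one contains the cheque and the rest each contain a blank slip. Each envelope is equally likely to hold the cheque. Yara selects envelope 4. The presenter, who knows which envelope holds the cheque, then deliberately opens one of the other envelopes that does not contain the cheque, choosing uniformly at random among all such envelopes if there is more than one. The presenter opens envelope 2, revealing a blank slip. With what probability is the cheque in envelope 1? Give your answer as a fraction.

5/24

Apply Bayes' rule, conditioning on where the cheque actually is.
If it is in any of envelopes 1, 3, 5, and 6 (prior 1/6 each): the presenter has 4 equally likely choices, so probability 1/4; weight (1/6)·(1/4) = 1/24 each.
If it is in envelope 2 (prior 1/6): the presenter opened envelope 2, so this case is ruled out; weight (1/6)·0 = 0.
If it is in envelope 4 (prior 1/6): the presenter has 5 equally likely choices, so probability 1/5; weight (1/6)·(1/5) = 1/30.
The weights sum to 1/5.
So P(the cheque in envelope 1 | the presenter opened envelope 2) = (1/24) / (1/5) = 5/24.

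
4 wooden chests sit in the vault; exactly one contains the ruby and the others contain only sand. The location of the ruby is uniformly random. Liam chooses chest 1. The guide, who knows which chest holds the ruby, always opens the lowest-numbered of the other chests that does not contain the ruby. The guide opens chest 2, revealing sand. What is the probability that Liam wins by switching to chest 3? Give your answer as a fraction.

1/3

Apply Bayes' rule, conditioning on where the ruby actually is.
If it is in any of chests 1, 3, and 4 (prior 1/4 each): chest 2 is the lowest-numbered option available, probability 1; weight (1/4)·1 = 1/4 each.
If it is in chest 2 (prior 1/4): the guide opened chest 2, so this case is ruled out; weight (1/4)·0 = 0.
The weights sum to 3/4.
So P(the ruby in chest 3 | the guide opened chest 2) = (1/4) / (3/4) = 1/3.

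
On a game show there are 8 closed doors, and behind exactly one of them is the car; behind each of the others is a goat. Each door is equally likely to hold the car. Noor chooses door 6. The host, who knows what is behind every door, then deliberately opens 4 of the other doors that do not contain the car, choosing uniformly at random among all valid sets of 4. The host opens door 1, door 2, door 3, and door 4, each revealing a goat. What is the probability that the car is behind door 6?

Apply Bayes' rule, conditioning on where the car actually is.
If it is behind any of doors 1, 2, 3, and 4 (prior 1/8 each): that door was opened and seen not to hold the prize — ruled out; weight (1/8)·0 = 0 each.
If it is behind any of doors 5, 7, and 8 (prior 1/8 each): the host has 15 equally likely choices, so probability 1/15; weight (1/8)·(1/15) = 1/120 each.
If it is behind door 6 (prior 1/8): the host has 35 equally likely choices, so probability 1/35; weight (1/8)·(1/35) = 1/280.
The weights sum to 1/35.
So P(the car behind door 6 | the host opened door 1, door 2, door 3, and door 4) = (1/280) / (1/35) = 1/8.

1/8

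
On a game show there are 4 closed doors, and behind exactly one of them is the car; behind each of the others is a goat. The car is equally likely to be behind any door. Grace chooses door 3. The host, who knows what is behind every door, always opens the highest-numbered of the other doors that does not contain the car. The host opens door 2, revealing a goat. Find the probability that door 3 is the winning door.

0

Apply Bayes' rule, conditioning on where the car actually is.
If it is behind either of doors 1 and 3 (prior 1/4 each): the host would have opened door 4 instead, probability 0; weight (1/4)·0 = 0 each.
If it is behind door 2 (prior 1/4): the host opened door 2, so this case is ruled out; weight (1/4)·0 = 0.
If it is behind door 4 (prior 1/4): door 2 is the highest-numbered option available, probability 1; weight (1/4)·1 = 1/4.
The weights sum to 1/4.
So P(the car behind door 3 | the host opened door 2) = 0 / (1/4) = 0.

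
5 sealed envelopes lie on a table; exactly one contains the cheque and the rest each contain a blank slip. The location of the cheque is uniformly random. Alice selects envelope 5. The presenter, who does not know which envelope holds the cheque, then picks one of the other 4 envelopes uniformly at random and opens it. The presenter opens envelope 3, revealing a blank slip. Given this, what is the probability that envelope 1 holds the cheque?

Because the presenter chose which envelope to open without knowing where the cheque is, the choice is independent of the prize location. Learning that envelope 3 does not hold the cheque simply rules out that one location and leaves the remaining 4 envelopes still equally likely by symmetry.
So P(the cheque in envelope 1) = 1/4.

1/4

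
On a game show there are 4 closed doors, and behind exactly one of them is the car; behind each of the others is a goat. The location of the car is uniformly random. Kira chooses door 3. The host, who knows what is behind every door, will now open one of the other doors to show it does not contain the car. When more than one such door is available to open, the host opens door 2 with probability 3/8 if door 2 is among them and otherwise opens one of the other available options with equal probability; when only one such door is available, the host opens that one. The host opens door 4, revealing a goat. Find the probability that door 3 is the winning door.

Apply Bayes' rule, conditioning on where the car actually is.
If it is behind door 1 (prior 1/4): door 2 is available but not opened, probability 5/8; weight (1/4)·(5/8) = 5/32.
If it is behind door 2 (prior 1/4): door 2 holds the prize so is unavailable; the host chooses uniformly among the 2 others, probability 1/2; weight (1/4)·(1/2) = 1/8.
If it is behind door 3 (prior 1/4): door 2 is available but not opened; door 4 gets probability (1 − 3/8)/2 = 5/16; weight (1/4)·(5/16) = 5/64.
If it is behind door 4 (prior 1/4): the host opened door 4, so this case is ruled out; weight (1/4)·0 = 0.
The weights sum to 23/64.
So P(the car behind door 3 | the host opened door 4) = (5/64) / (23/64) = 5/23.

5/23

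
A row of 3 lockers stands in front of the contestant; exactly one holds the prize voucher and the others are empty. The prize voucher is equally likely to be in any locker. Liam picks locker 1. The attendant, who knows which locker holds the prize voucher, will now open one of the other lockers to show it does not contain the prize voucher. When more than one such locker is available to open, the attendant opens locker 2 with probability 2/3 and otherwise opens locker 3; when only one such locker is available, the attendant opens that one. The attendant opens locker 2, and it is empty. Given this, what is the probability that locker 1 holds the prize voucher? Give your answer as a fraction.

Consider each possible location of the prize voucher in turn.
If it is in locker 1 (prior 1/3): locker 2 is available, opened with probability 2/3; weight (1/3)·(2/3) = 2/9.
If it is in locker 2 (prior 1/3): the attendant opened locker 2, so this case is ruled out; weight (1/3)·0 = 0.
If it is in locker 3 (prior 1/3): only locker 2 is available, probability 1; weight (1/3)·1 = 1/3.
The weights sum to 5/9.
So P(the prize voucher in locker 1 | the attendant opened locker 2) = (2/9) / (5/9) = 2/5.

2/5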